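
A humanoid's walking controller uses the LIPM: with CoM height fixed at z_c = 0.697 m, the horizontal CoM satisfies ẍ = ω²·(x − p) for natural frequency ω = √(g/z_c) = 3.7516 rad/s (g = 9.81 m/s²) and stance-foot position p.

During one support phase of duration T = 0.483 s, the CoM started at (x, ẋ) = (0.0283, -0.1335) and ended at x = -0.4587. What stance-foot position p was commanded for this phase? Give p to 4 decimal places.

p = 0.2061

ωT = 3.7516·0.483 = 1.812023; cosh(ωT) = 3.143072, sinh(ωT) = 2.979748
x(T) = p + (x₀−p)·cosh(ωT) + (ẋ₀/ω)·sinh(ωT) ⇒ p·(1 − cosh) = x(T) − x₀·cosh − (ẋ₀/ω)·sinh
numerator   = -0.4587 − (0.0283)·3.143072 − (-0.1335/3.7516)·2.979748 = -0.441615
denominator = 1 − 3.143072 = -2.143072
p = -0.441615 / -2.143072 = 0.2061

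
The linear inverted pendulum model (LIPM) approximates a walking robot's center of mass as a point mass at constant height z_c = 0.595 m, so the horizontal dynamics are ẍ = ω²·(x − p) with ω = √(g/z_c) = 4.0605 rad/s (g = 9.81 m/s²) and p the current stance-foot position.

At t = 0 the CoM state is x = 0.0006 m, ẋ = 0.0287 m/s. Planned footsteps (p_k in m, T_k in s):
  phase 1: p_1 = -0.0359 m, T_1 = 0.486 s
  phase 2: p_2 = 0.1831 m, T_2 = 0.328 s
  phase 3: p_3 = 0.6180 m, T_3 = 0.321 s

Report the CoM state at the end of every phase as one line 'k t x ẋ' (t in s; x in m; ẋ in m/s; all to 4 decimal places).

phase 1: p=-0.0359, T=0.486, ωT=1.973403, cosh=3.667051, sinh=3.528068; start (x,ẋ)=(0.000600, 0.028700) → end (x,ẋ)=(0.122884, 0.628133)
phase 2: p=0.1831, T=0.328, ωT=1.331844, cosh=2.026006, sinh=1.762016; start (x,ẋ)=(0.122884, 0.628133) → end (x,ẋ)=(0.333675, 0.841777)
phase 3: p=0.6180, T=0.321, ωT=1.303421, cosh=1.976735, sinh=1.705134; start (x,ẋ)=(0.333675, 0.841777) → end (x,ẋ)=(0.409453, -0.304611)

1 0.4860 0.1229 0.6281
2 0.8140 0.3337 0.8418
3 1.1350 0.4095 -0.3046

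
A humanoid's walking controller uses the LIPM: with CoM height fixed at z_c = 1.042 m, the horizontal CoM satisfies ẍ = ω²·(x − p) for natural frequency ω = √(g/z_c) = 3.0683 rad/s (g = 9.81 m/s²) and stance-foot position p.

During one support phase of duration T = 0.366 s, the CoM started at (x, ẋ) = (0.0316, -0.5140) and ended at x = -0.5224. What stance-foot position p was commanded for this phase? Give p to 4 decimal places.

ωT = 3.0683·0.366 = 1.122998; cosh(ωT) = 1.699679, sinh(ωT) = 1.374376
x(T) = p + (x₀−p)·cosh(ωT) + (ẋ₀/ω)·sinh(ωT) ⇒ p·(1 − cosh) = x(T) − x₀·cosh − (ẋ₀/ω)·sinh
numerator   = -0.5224 − (0.0316)·1.699679 − (-0.5140/3.0683)·1.374376 = -0.345875
denominator = 1 − 1.699679 = -0.699679
p = -0.345875 / -0.699679 = 0.4943

p = 0.4943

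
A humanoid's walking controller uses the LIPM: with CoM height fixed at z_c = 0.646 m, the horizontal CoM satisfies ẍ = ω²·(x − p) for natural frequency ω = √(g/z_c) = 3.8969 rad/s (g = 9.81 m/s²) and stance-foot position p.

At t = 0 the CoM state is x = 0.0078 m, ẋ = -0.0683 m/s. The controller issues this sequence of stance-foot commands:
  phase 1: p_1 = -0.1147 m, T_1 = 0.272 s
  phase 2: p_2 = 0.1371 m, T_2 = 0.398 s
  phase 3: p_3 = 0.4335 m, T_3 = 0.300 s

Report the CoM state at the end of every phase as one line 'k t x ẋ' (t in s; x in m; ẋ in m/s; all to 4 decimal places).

1 0.2720 0.0610 0.4958
2 0.6700 0.2362 0.5543
3 0.9700 0.2922 -0.1397

phase 1: p=-0.1147, T=0.272, ωT=1.059957, cosh=1.616359, sinh=1.269888; start (x,ẋ)=(0.007800, -0.068300) → end (x,ẋ)=(0.061047, 0.495809)
phase 2: p=0.1371, T=0.398, ωT=1.550966, cosh=2.464034, sinh=2.251991; start (x,ẋ)=(0.061047, 0.495809) → end (x,ẋ)=(0.236227, 0.554266)
phase 3: p=0.4335, T=0.300, ωT=1.169070, cosh=1.764827, sinh=1.454171; start (x,ẋ)=(0.236227, 0.554266) → end (x,ẋ)=(0.292178, -0.139714)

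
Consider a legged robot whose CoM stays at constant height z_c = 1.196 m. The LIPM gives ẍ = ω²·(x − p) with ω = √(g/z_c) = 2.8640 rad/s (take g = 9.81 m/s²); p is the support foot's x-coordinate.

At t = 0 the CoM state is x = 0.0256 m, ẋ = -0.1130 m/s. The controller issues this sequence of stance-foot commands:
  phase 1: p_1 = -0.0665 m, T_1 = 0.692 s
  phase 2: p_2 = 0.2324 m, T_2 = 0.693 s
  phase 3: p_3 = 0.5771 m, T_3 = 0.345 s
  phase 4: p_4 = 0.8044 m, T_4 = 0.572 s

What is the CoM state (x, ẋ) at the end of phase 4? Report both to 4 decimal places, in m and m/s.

x = 1.9814, ẋ = 3.5769

phase 1: p=-0.0665, T=0.692, ωT=1.981888, cosh=3.697120, sinh=3.559311; start (x,ẋ)=(0.025600, -0.113000) → end (x,ẋ)=(0.133571, 0.521081)
phase 2: p=0.2324, T=0.693, ωT=1.984752, cosh=3.707329, sinh=3.569914; start (x,ẋ)=(0.133571, 0.521081) → end (x,ẋ)=(0.515524, 0.921366)
phase 3: p=0.5771, T=0.345, ωT=0.988080, cosh=1.529182, sinh=1.156891; start (x,ẋ)=(0.515524, 0.921366) → end (x,ẋ)=(0.855118, 1.204914)
phase 4: p=0.8044, T=0.572, ωT=1.638208, cosh=2.670134, sinh=2.475806; start (x,ẋ)=(0.855118, 1.204914) → end (x,ẋ)=(1.981421, 3.576908)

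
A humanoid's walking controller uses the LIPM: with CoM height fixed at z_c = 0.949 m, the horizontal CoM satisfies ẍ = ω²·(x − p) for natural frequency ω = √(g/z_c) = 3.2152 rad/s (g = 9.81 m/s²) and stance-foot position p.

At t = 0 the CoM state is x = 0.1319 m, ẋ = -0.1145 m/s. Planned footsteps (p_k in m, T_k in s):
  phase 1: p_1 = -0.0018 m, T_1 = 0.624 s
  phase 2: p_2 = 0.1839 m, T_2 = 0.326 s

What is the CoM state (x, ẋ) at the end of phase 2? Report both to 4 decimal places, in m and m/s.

phase 1: p=-0.0018, T=0.624, ωT=2.006285, cosh=3.785064, sinh=3.650577; start (x,ẋ)=(0.131900, -0.114500) → end (x,ẋ)=(0.374258, 1.135892)
phase 2: p=0.1839, T=0.326, ωT=1.048155, cosh=1.601484, sinh=1.250900; start (x,ẋ)=(0.374258, 1.135892) → end (x,ẋ)=(0.930684, 2.584714)

x = 0.9307, ẋ = 2.5847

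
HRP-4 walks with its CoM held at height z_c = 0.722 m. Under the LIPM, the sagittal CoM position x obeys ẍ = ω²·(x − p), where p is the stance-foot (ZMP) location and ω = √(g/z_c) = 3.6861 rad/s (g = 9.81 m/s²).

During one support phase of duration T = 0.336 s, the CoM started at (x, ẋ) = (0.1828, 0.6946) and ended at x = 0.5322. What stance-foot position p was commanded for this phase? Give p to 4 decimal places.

p = 0.1235

ωT = 3.6861·0.336 = 1.238530; cosh(ωT) = 1.870173, sinh(ωT) = 1.580363
x(T) = p + (x₀−p)·cosh(ωT) + (ẋ₀/ω)·sinh(ωT) ⇒ p·(1 − cosh) = x(T) − x₀·cosh − (ẋ₀/ω)·sinh
numerator   = 0.5322 − (0.1828)·1.870173 − (0.6946/3.6861)·1.580363 = -0.107468
denominator = 1 − 1.870173 = -0.870173
p = -0.107468 / -0.870173 = 0.1235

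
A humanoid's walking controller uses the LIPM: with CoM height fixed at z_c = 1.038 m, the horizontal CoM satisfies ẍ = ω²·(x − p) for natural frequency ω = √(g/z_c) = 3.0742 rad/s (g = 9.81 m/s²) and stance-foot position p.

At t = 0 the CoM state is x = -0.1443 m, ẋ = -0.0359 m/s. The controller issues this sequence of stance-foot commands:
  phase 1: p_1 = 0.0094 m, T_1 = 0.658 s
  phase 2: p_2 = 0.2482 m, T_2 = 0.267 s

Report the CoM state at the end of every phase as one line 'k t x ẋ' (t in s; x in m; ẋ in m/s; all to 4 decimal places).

1 0.6580 -0.6251 -1.8928
2 0.9250 -1.5002 -5.0266

phase 1: p=0.0094, T=0.658, ωT=2.022824, cosh=3.845961, sinh=3.713679; start (x,ẋ)=(-0.144300, -0.035900) → end (x,ẋ)=(-0.625092, -1.892800)
phase 2: p=0.2482, T=0.267, ωT=0.820811, cosh=1.356209, sinh=0.916134; start (x,ẋ)=(-0.625092, -1.892800) → end (x,ẋ)=(-1.500234, -5.026554)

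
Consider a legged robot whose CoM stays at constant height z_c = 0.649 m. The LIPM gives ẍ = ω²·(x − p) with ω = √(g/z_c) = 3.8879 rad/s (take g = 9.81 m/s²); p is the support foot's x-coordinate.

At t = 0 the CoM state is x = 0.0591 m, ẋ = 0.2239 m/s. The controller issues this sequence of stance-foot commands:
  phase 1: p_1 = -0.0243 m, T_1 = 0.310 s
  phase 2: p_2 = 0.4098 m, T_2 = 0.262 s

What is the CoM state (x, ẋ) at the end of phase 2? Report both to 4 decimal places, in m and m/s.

phase 1: p=-0.0243, T=0.310, ωT=1.205249, cosh=1.818604, sinh=1.518986; start (x,ẋ)=(0.059100, 0.223900) → end (x,ẋ)=(0.214848, 0.899718)
phase 2: p=0.4098, T=0.262, ωT=1.018630, cosh=1.565243, sinh=1.204154; start (x,ẋ)=(0.214848, 0.899718) → end (x,ẋ)=(0.383312, 0.495586)

x = 0.3833, ẋ = 0.4956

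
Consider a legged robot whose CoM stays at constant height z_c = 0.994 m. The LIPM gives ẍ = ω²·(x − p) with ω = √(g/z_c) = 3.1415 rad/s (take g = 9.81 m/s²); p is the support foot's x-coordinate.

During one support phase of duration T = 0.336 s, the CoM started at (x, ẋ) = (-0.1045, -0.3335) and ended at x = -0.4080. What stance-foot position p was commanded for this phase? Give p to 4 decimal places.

ωT = 3.1415·0.336 = 1.055544; cosh(ωT) = 1.610770, sinh(ωT) = 1.262767
x(T) = p + (x₀−p)·cosh(ωT) + (ẋ₀/ω)·sinh(ωT) ⇒ p·(1 − cosh) = x(T) − x₀·cosh − (ẋ₀/ω)·sinh
numerator   = -0.4080 − (-0.1045)·1.610770 − (-0.3335/3.1415)·1.262767 = -0.105620
denominator = 1 − 1.610770 = -0.610770
p = -0.105620 / -0.610770 = 0.1729

p = 0.1729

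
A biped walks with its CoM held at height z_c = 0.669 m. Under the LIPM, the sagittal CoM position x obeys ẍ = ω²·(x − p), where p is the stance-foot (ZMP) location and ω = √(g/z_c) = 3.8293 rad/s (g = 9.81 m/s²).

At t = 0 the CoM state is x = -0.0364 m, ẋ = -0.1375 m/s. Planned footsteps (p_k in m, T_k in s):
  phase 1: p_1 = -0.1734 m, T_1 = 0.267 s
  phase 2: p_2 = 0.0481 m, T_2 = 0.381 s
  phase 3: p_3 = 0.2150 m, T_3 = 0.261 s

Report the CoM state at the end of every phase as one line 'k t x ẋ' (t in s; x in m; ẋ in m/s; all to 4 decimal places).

1 0.2670 -0.0018 0.4190
2 0.6480 0.1576 0.5612
3 0.9090 0.2986 0.6075

phase 1: p=-0.1734, T=0.267, ωT=1.022423, cosh=1.569822, sinh=1.210100; start (x,ẋ)=(-0.036400, -0.137500) → end (x,ẋ)=(-0.001786, 0.418985)
phase 2: p=0.0481, T=0.381, ωT=1.458963, cosh=2.266988, sinh=2.034510; start (x,ẋ)=(-0.001786, 0.418985) → end (x,ẋ)=(0.157617, 0.561186)
phase 3: p=0.2150, T=0.261, ωT=0.999447, cosh=1.542431, sinh=1.174349; start (x,ẋ)=(0.157617, 0.561186) → end (x,ẋ)=(0.298591, 0.607541)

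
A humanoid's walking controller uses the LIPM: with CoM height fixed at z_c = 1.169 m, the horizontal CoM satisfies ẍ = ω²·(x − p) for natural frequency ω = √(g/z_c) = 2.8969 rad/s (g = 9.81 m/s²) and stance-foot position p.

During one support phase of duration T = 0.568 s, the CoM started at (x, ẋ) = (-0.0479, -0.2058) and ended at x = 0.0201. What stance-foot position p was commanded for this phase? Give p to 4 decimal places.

p = -0.1932

ωT = 2.8969·0.568 = 1.645439; cosh(ωT) = 2.688107, sinh(ωT) = 2.495179
x(T) = p + (x₀−p)·cosh(ωT) + (ẋ₀/ω)·sinh(ωT) ⇒ p·(1 − cosh) = x(T) − x₀·cosh − (ẋ₀/ω)·sinh
numerator   = 0.0201 − (-0.0479)·2.688107 − (-0.2058/2.8969)·2.495179 = 0.326121
denominator = 1 − 2.688107 = -1.688107
p = 0.326121 / -1.688107 = -0.1932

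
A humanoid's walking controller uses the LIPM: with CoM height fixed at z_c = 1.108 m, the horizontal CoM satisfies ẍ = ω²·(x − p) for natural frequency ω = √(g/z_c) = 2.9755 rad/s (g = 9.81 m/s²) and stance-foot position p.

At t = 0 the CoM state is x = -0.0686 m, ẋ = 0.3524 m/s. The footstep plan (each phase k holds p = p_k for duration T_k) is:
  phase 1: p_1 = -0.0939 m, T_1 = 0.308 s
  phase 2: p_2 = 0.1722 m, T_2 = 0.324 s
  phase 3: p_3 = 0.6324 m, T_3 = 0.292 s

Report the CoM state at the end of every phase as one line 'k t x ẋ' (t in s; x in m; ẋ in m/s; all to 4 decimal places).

phase 1: p=-0.0939, T=0.308, ωT=0.916454, cosh=1.450171, sinh=1.050237; start (x,ẋ)=(-0.068600, 0.352400) → end (x,ẋ)=(0.067173, 0.590102)
phase 2: p=0.1722, T=0.324, ωT=0.964062, cosh=1.501834, sinh=1.120493; start (x,ẋ)=(0.067173, 0.590102) → end (x,ẋ)=(0.236683, 0.536073)
phase 3: p=0.6324, T=0.292, ωT=0.868846, cosh=1.401797, sinh=0.982361; start (x,ẋ)=(0.236683, 0.536073) → end (x,ẋ)=(0.254670, -0.405221)

1 0.3080 0.0672 0.5901
2 0.6320 0.2367 0.5361
3 0.9240 0.2547 -0.4052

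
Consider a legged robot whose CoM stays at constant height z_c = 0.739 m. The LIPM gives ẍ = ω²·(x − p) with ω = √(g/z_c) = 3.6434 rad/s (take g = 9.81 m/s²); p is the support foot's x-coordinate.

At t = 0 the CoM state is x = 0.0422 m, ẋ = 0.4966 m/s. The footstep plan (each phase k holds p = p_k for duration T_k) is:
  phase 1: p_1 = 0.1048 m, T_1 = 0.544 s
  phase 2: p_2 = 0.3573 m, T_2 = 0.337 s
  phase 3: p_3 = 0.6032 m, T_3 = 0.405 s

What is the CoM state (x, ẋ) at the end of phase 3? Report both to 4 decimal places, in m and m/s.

x = 2.1360, ẋ = 5.8576

phase 1: p=0.1048, T=0.544, ωT=1.982010, cosh=3.697552, sinh=3.559760; start (x,ẋ)=(0.042200, 0.496600) → end (x,ẋ)=(0.358533, 1.024306)
phase 2: p=0.3573, T=0.337, ωT=1.227826, cosh=1.853364, sinh=1.560435; start (x,ẋ)=(0.358533, 1.024306) → end (x,ẋ)=(0.798286, 1.905421)
phase 3: p=0.6032, T=0.405, ωT=1.475577, cosh=2.301103, sinh=2.072456; start (x,ẋ)=(0.798286, 1.905421) → end (x,ẋ)=(2.135964, 5.857623)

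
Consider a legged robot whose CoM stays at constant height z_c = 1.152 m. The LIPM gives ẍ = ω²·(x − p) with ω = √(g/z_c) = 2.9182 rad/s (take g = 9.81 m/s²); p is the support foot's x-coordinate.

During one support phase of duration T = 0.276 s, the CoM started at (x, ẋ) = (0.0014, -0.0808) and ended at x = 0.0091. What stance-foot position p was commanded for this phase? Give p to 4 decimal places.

ωT = 2.9182·0.276 = 0.805423; cosh(ωT) = 1.342271, sinh(ωT) = 0.895372
x(T) = p + (x₀−p)·cosh(ωT) + (ẋ₀/ω)·sinh(ωT) ⇒ p·(1 − cosh) = x(T) − x₀·cosh − (ẋ₀/ω)·sinh
numerator   = 0.0091 − (0.0014)·1.342271 − (-0.0808/2.9182)·0.895372 = 0.032012
denominator = 1 − 1.342271 = -0.342271
p = 0.032012 / -0.342271 = -0.0935

p = -0.0935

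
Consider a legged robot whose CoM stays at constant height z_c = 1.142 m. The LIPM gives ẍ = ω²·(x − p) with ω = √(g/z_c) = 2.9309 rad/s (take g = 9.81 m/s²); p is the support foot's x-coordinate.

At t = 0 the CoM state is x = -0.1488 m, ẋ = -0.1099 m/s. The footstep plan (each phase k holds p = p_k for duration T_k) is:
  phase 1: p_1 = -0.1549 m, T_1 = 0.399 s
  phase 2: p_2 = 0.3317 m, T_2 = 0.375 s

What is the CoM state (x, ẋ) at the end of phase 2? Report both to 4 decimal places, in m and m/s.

x = -0.6291, ẋ = -2.3540

phase 1: p=-0.1549, T=0.399, ωT=1.169429, cosh=1.765349, sinh=1.454805; start (x,ẋ)=(-0.148800, -0.109900) → end (x,ẋ)=(-0.198682, -0.168002)
phase 2: p=0.3317, T=0.375, ωT=1.099087, cosh=1.667300, sinh=1.334126; start (x,ẋ)=(-0.198682, -0.168002) → end (x,ẋ)=(-0.629080, -2.354004)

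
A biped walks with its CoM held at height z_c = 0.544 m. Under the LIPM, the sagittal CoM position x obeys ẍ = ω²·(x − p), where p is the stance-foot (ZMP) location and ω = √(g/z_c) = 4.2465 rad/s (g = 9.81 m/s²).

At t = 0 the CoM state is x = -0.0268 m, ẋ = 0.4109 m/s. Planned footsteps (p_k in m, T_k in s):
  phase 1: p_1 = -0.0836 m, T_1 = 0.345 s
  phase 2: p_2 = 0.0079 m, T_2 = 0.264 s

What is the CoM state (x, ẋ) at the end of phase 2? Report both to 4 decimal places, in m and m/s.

x = 0.8706, ẋ = 3.8030

phase 1: p=-0.0836, T=0.345, ωT=1.465043, cosh=2.279398, sinh=2.048329; start (x,ẋ)=(-0.026800, 0.410900) → end (x,ẋ)=(0.244070, 1.430664)
phase 2: p=0.0079, T=0.264, ωT=1.121076, cosh=1.697041, sinh=1.371112; start (x,ẋ)=(0.244070, 1.430664) → end (x,ẋ)=(0.870624, 3.802981)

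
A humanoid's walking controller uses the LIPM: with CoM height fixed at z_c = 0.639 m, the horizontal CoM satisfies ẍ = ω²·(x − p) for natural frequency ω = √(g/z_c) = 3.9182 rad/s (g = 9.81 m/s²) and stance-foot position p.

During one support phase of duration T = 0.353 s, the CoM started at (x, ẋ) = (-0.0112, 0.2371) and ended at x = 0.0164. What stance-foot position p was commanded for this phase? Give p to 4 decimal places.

p = 0.0652

ωT = 3.9182·0.353 = 1.383125; cosh(ωT) = 2.119067, sinh(ωT) = 1.868274
x(T) = p + (x₀−p)·cosh(ωT) + (ẋ₀/ω)·sinh(ωT) ⇒ p·(1 − cosh) = x(T) − x₀·cosh − (ẋ₀/ω)·sinh
numerator   = 0.0164 − (-0.0112)·2.119067 − (0.2371/3.9182)·1.868274 = -0.072920
denominator = 1 − 2.119067 = -1.119067
p = -0.072920 / -1.119067 = 0.0652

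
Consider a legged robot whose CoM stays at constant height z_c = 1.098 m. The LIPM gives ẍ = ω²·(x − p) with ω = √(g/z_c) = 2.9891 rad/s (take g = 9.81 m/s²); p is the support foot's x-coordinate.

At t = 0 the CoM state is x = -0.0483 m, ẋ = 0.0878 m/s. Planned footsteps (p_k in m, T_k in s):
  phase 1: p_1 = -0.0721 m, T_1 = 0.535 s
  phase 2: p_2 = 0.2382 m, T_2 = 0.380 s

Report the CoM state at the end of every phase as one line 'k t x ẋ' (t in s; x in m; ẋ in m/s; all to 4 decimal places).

1 0.5350 0.0589 0.3950
2 0.9150 0.1148 -0.0699

phase 1: p=-0.0721, T=0.535, ωT=1.599169, cosh=2.575490, sinh=2.373426; start (x,ẋ)=(-0.048300, 0.087800) → end (x,ẋ)=(0.058912, 0.394975)
phase 2: p=0.2382, T=0.380, ωT=1.135858, cosh=1.717495, sinh=1.396349; start (x,ẋ)=(0.058912, 0.394975) → end (x,ẋ)=(0.114785, -0.069949)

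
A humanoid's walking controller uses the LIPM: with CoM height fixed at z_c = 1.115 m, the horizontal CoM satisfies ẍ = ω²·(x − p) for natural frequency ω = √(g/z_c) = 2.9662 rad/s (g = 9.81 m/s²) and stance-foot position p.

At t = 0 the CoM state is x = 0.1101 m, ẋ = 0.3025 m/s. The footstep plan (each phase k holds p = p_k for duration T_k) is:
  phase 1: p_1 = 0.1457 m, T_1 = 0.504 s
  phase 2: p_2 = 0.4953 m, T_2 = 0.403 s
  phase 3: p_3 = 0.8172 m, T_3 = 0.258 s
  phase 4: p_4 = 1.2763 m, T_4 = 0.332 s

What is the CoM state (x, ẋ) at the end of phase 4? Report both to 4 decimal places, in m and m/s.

phase 1: p=0.1457, T=0.504, ωT=1.494965, cosh=2.341718, sinh=2.117462; start (x,ẋ)=(0.110100, 0.302500) → end (x,ẋ)=(0.278279, 0.484773)
phase 2: p=0.4953, T=0.403, ωT=1.195379, cosh=1.803699, sinh=1.501110; start (x,ẋ)=(0.278279, 0.484773) → end (x,ẋ)=(0.349188, -0.091924)
phase 3: p=0.8172, T=0.258, ωT=0.765280, cosh=1.307400, sinh=0.842196; start (x,ẋ)=(0.349188, -0.091924) → end (x,ẋ)=(0.179222, -1.289331)
phase 4: p=1.2763, T=0.332, ωT=0.984778, cosh=1.525370, sinh=1.151848; start (x,ẋ)=(0.179222, -1.289331) → end (x,ẋ)=(-0.897830, -5.714999)

x = -0.8978, ẋ = -5.7150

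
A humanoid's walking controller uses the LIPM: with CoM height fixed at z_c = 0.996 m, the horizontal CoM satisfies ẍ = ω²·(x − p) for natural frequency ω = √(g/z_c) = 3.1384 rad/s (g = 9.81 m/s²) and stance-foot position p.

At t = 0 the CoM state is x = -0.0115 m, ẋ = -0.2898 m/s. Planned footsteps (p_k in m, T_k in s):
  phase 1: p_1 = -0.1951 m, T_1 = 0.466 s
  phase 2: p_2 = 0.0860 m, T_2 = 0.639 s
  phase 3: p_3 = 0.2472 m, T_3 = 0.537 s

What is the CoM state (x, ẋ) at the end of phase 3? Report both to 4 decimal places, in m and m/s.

phase 1: p=-0.1951, T=0.466, ωT=1.462494, cosh=2.274186, sinh=2.042528; start (x,ẋ)=(-0.011500, -0.289800) → end (x,ẋ)=(0.033833, 0.517867)
phase 2: p=0.0860, T=0.639, ωT=2.005438, cosh=3.781973, sinh=3.647371; start (x,ẋ)=(0.033833, 0.517867) → end (x,ẋ)=(0.490559, 1.361410)
phase 3: p=0.2472, T=0.537, ωT=1.685321, cosh=2.789783, sinh=2.604398; start (x,ẋ)=(0.490559, 1.361410) → end (x,ẋ)=(2.055884, 5.787169)

x = 2.0559, ẋ = 5.7872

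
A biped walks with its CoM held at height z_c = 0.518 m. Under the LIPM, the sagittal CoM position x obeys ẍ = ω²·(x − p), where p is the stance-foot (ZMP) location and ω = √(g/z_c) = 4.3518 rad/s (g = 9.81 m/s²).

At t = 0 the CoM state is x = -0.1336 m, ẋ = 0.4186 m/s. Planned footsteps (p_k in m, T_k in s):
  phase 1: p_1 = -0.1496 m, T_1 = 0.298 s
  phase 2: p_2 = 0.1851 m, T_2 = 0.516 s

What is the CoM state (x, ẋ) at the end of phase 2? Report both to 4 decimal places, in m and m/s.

phase 1: p=-0.1496, T=0.298, ωT=1.296836, cosh=1.965551, sinh=1.692156; start (x,ẋ)=(-0.133600, 0.418600) → end (x,ẋ)=(0.044617, 0.940602)
phase 2: p=0.1851, T=0.516, ωT=2.245529, cosh=4.775640, sinh=4.669769; start (x,ẋ)=(0.044617, 0.940602) → end (x,ẋ)=(0.523534, 1.637106)

x = 0.5235, ẋ = 1.6371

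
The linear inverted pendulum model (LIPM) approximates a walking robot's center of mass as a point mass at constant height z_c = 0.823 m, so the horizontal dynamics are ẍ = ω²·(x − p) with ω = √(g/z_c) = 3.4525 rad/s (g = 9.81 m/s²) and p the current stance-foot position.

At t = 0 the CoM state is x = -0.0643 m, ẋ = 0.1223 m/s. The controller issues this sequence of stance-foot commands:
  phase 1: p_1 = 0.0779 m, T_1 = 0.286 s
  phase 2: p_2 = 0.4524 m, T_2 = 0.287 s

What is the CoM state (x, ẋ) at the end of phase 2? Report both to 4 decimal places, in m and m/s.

phase 1: p=0.0779, T=0.286, ωT=0.987415, cosh=1.528413, sinh=1.155874; start (x,ẋ)=(-0.064300, 0.122300) → end (x,ẋ)=(-0.098495, -0.380546)
phase 2: p=0.4524, T=0.287, ωT=0.990868, cosh=1.532412, sinh=1.161158; start (x,ẋ)=(-0.098495, -0.380546) → end (x,ẋ)=(-0.519785, -2.791636)

x = -0.5198, ẋ = -2.7916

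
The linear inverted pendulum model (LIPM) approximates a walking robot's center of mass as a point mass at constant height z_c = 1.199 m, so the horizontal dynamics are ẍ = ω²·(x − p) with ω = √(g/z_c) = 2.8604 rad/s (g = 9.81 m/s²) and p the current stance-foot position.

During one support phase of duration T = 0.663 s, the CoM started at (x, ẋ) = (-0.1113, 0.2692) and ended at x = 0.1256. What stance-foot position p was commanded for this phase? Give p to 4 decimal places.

p = -0.0824

ωT = 2.8604·0.663 = 1.896445; cosh(ωT) = 3.406135, sinh(ωT) = 3.256034
x(T) = p + (x₀−p)·cosh(ωT) + (ẋ₀/ω)·sinh(ωT) ⇒ p·(1 − cosh) = x(T) − x₀·cosh − (ẋ₀/ω)·sinh
numerator   = 0.1256 − (-0.1113)·3.406135 − (0.2692/2.8604)·3.256034 = 0.198269
denominator = 1 − 3.406135 = -2.406135
p = 0.198269 / -2.406135 = -0.0824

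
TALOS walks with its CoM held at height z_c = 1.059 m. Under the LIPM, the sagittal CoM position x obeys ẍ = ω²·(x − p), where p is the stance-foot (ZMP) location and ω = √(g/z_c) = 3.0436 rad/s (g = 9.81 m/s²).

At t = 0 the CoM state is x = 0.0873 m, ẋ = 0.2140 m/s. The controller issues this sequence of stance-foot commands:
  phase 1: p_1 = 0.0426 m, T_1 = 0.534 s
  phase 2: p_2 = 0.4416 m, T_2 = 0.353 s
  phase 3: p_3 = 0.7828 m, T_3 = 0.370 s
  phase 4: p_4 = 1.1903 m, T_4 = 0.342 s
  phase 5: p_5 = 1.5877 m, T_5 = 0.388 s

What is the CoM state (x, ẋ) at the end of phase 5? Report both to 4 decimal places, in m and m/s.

x = 1.8314, ẋ = 1.2988

phase 1: p=0.0426, T=0.534, ωT=1.625282, cosh=2.638355, sinh=2.441499; start (x,ẋ)=(0.087300, 0.214000) → end (x,ẋ)=(0.332200, 0.896771)
phase 2: p=0.4416, T=0.353, ωT=1.074391, cosh=1.634857, sinh=1.293351; start (x,ẋ)=(0.332200, 0.896771) → end (x,ẋ)=(0.643821, 1.035445)
phase 3: p=0.7828, T=0.370, ωT=1.126132, cosh=1.703995, sinh=1.379710; start (x,ẋ)=(0.643821, 1.035445) → end (x,ẋ)=(1.015364, 1.180783)
phase 4: p=1.1903, T=0.342, ωT=1.040911, cosh=1.592464, sinh=1.239332; start (x,ẋ)=(1.015364, 1.180783) → end (x,ẋ)=(1.392527, 1.220492)
phase 5: p=1.5877, T=0.388, ωT=1.180917, cosh=1.782178, sinh=1.475181; start (x,ẋ)=(1.392527, 1.220492) → end (x,ẋ)=(1.831419, 1.298835)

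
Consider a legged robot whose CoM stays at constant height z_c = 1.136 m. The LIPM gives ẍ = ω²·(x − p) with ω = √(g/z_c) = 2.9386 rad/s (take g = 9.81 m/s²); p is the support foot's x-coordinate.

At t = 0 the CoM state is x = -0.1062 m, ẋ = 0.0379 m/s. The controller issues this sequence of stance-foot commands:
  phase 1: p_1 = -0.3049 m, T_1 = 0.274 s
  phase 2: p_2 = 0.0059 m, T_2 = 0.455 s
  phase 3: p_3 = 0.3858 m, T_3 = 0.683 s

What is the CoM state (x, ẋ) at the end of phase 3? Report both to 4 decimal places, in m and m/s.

phase 1: p=-0.3049, T=0.274, ωT=0.805176, cosh=1.342050, sinh=0.895041; start (x,ẋ)=(-0.106200, 0.037900) → end (x,ẋ)=(-0.026691, 0.573478)
phase 2: p=0.0059, T=0.455, ωT=1.337063, cosh=2.035230, sinh=1.772614; start (x,ẋ)=(-0.026691, 0.573478) → end (x,ẋ)=(0.285501, 0.997393)
phase 3: p=0.3858, T=0.683, ωT=2.007064, cosh=3.787909, sinh=3.653527; start (x,ẋ)=(0.285501, 0.997393) → end (x,ẋ)=(1.245925, 2.701202)

x = 1.2459, ẋ = 2.7012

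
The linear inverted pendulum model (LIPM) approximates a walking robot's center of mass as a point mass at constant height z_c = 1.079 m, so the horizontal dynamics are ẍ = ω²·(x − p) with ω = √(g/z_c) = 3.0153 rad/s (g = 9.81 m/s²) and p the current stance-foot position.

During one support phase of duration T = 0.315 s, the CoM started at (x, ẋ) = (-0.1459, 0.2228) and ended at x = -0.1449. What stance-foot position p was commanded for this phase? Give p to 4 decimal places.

ωT = 3.0153·0.315 = 0.949819; cosh(ωT) = 1.486027, sinh(ωT) = 1.099216
x(T) = p + (x₀−p)·cosh(ωT) + (ẋ₀/ω)·sinh(ωT) ⇒ p·(1 − cosh) = x(T) − x₀·cosh − (ẋ₀/ω)·sinh
numerator   = -0.1449 − (-0.1459)·1.486027 − (0.2228/3.0153)·1.099216 = -0.009310
denominator = 1 − 1.486027 = -0.486027
p = -0.009310 / -0.486027 = 0.0192

p = 0.0192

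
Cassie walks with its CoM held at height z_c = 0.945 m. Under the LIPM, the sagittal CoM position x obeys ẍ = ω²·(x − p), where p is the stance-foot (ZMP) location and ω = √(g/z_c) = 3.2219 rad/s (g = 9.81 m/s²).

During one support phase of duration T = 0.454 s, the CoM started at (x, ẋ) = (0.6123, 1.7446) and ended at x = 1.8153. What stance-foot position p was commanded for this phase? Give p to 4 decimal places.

p = 0.5364

ωT = 3.2219·0.454 = 1.462743; cosh(ωT) = 2.274693, sinh(ωT) = 2.043093
x(T) = p + (x₀−p)·cosh(ωT) + (ẋ₀/ω)·sinh(ωT) ⇒ p·(1 − cosh) = x(T) − x₀·cosh − (ẋ₀/ω)·sinh
numerator   = 1.8153 − (0.6123)·2.274693 − (1.7446/3.2219)·2.043093 = -0.683792
denominator = 1 − 2.274693 = -1.274693
p = -0.683792 / -1.274693 = 0.5364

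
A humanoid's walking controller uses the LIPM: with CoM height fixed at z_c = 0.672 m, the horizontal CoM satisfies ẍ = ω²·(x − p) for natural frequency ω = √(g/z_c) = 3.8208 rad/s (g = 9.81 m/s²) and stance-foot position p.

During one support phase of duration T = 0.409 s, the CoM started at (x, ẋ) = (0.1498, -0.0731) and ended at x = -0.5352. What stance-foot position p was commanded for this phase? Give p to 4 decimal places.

p = 0.5801

ωT = 3.8208·0.409 = 1.562707; cosh(ωT) = 2.490645, sinh(ωT) = 2.281077
x(T) = p + (x₀−p)·cosh(ωT) + (ẋ₀/ω)·sinh(ωT) ⇒ p·(1 − cosh) = x(T) − x₀·cosh − (ẋ₀/ω)·sinh
numerator   = -0.5352 − (0.1498)·2.490645 − (-0.0731/3.8208)·2.281077 = -0.864657
denominator = 1 − 2.490645 = -1.490645
p = -0.864657 / -1.490645 = 0.5801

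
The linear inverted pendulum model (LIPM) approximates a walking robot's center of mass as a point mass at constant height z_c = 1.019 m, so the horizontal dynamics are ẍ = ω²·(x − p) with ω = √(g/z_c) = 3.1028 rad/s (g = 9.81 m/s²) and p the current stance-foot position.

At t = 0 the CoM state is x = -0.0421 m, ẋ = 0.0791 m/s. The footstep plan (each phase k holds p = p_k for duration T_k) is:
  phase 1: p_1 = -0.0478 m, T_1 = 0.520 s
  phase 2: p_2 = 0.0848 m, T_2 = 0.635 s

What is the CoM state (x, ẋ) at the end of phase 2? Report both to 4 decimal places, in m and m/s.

phase 1: p=-0.0478, T=0.520, ωT=1.613456, cosh=2.609664, sinh=2.410466; start (x,ẋ)=(-0.042100, 0.079100) → end (x,ẋ)=(0.028525, 0.249056)
phase 2: p=0.0848, T=0.635, ωT=1.970278, cosh=3.656044, sinh=3.516626; start (x,ẋ)=(0.028525, 0.249056) → end (x,ẋ)=(0.161330, 0.296525)

x = 0.1613, ẋ = 0.2965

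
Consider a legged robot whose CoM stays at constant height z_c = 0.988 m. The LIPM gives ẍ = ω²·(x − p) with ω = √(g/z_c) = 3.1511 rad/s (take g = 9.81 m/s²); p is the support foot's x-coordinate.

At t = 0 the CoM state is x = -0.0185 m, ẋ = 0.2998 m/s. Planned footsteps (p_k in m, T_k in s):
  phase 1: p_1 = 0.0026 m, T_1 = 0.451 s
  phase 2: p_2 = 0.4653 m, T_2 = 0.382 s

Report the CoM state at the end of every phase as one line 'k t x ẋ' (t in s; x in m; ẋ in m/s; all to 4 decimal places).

phase 1: p=0.0026, T=0.451, ωT=1.421146, cosh=2.191651, sinh=1.950214; start (x,ẋ)=(-0.018500, 0.299800) → end (x,ẋ)=(0.141902, 0.527391)
phase 2: p=0.4653, T=0.382, ωT=1.203720, cosh=1.816284, sinh=1.516208; start (x,ẋ)=(0.141902, 0.527391) → end (x,ẋ)=(0.131681, -0.587214)

1 0.4510 0.1419 0.5274
2 0.8330 0.1317 -0.5872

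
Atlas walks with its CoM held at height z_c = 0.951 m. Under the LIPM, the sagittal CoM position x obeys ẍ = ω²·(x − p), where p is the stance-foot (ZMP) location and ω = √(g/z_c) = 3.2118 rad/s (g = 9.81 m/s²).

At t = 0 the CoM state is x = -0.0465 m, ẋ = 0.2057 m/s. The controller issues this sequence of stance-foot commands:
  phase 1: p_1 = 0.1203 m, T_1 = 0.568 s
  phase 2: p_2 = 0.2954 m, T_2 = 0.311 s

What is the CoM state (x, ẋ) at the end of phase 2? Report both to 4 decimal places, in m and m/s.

x = -0.8461, ẋ = -3.4151

phase 1: p=0.1203, T=0.568, ωT=1.824302, cosh=3.179900, sinh=3.018570; start (x,ẋ)=(-0.046500, 0.205700) → end (x,ẋ)=(-0.216783, -0.963028)
phase 2: p=0.2954, T=0.311, ωT=0.998870, cosh=1.541753, sinh=1.173458; start (x,ẋ)=(-0.216783, -0.963028) → end (x,ẋ)=(-0.846110, -3.415123)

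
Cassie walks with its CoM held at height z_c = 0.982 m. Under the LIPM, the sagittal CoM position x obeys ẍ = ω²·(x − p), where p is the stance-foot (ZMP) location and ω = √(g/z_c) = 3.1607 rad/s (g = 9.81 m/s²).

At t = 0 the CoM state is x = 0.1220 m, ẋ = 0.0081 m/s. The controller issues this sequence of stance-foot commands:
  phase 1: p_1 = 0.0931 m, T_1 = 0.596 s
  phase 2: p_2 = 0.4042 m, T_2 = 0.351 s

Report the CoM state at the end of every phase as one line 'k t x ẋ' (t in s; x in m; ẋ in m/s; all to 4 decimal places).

1 0.5960 0.1986 0.3208
2 0.9470 0.1957 -0.3390

phase 1: p=0.0931, T=0.596, ωT=1.883777, cosh=3.365160, sinh=3.213145; start (x,ẋ)=(0.122000, 0.008100) → end (x,ẋ)=(0.198588, 0.320760)
phase 2: p=0.4042, T=0.351, ωT=1.109406, cosh=1.681155, sinh=1.351400; start (x,ẋ)=(0.198588, 0.320760) → end (x,ẋ)=(0.195679, -0.339000)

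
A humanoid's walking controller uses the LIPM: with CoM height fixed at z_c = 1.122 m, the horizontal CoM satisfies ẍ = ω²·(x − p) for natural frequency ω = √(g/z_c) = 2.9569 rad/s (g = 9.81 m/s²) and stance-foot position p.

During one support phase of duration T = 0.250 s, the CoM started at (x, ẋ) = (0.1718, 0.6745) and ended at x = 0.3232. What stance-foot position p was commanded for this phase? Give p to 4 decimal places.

p = 0.2873

ωT = 2.9569·0.250 = 0.739225; cosh(ωT) = 1.285898, sinh(ωT) = 0.808414
x(T) = p + (x₀−p)·cosh(ωT) + (ẋ₀/ω)·sinh(ωT) ⇒ p·(1 − cosh) = x(T) − x₀·cosh − (ẋ₀/ω)·sinh
numerator   = 0.3232 − (0.1718)·1.285898 − (0.6745/2.9569)·0.808414 = -0.082125
denominator = 1 − 1.285898 = -0.285898
p = -0.082125 / -0.285898 = 0.2873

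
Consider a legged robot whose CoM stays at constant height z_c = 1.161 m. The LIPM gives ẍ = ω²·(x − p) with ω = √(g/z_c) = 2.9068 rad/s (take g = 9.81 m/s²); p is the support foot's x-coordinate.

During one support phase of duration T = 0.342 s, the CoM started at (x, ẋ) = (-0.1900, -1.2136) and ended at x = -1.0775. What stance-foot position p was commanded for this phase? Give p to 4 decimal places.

p = 0.5572

ωT = 2.9068·0.342 = 0.994126; cosh(ωT) = 1.536204, sinh(ωT) = 1.166157
x(T) = p + (x₀−p)·cosh(ωT) + (ẋ₀/ω)·sinh(ωT) ⇒ p·(1 − cosh) = x(T) − x₀·cosh − (ẋ₀/ω)·sinh
numerator   = -1.0775 − (-0.1900)·1.536204 − (-1.2136/2.9068)·1.166157 = -0.298746
denominator = 1 − 1.536204 = -0.536204
p = -0.298746 / -0.536204 = 0.5572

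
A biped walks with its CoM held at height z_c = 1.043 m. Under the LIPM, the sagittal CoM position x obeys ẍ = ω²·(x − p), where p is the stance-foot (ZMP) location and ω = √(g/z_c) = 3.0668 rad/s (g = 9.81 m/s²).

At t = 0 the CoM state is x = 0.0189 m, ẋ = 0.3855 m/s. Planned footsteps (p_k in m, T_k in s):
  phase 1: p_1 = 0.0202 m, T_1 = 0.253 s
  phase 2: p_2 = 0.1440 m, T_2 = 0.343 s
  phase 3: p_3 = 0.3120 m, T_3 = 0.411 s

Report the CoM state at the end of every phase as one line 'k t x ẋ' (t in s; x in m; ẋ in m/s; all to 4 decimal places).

phase 1: p=0.0202, T=0.253, ωT=0.775900, cosh=1.316418, sinh=0.856129; start (x,ẋ)=(0.018900, 0.385500) → end (x,ẋ)=(0.126105, 0.504066)
phase 2: p=0.1440, T=0.343, ωT=1.051912, cosh=1.606195, sinh=1.256926; start (x,ẋ)=(0.126105, 0.504066) → end (x,ẋ)=(0.321848, 0.740648)
phase 3: p=0.3120, T=0.411, ωT=1.260455, cosh=1.905275, sinh=1.621750; start (x,ẋ)=(0.321848, 0.740648) → end (x,ẋ)=(0.722425, 1.460119)

1 0.2530 0.1261 0.5041
2 0.5960 0.3218 0.7406
3 1.0070 0.7224 1.4601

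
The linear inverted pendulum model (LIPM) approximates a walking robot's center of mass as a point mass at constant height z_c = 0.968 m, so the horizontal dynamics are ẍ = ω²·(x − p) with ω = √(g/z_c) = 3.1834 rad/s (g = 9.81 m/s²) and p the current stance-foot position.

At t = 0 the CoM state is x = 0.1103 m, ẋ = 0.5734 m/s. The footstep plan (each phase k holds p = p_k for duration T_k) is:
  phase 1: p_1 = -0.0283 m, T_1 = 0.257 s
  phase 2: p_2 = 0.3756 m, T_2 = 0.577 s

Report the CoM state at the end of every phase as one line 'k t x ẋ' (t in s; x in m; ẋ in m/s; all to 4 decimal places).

1 0.2570 0.3237 1.1789
2 0.8340 1.3412 3.2881

phase 1: p=-0.0283, T=0.257, ωT=0.818134, cosh=1.353760, sinh=0.912506; start (x,ẋ)=(0.110300, 0.573400) → end (x,ẋ)=(0.323694, 1.178862)
phase 2: p=0.3756, T=0.577, ωT=1.836822, cosh=3.217941, sinh=3.058618; start (x,ẋ)=(0.323694, 1.178862) → end (x,ẋ)=(1.341221, 3.288103)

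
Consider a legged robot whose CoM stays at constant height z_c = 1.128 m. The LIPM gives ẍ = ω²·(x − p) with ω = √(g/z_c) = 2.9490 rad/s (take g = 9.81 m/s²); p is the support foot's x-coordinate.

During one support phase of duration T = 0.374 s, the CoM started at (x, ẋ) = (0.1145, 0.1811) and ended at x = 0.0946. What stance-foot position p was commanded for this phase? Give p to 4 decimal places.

ωT = 2.9490·0.374 = 1.102926; cosh(ωT) = 1.672434, sinh(ωT) = 1.340535
x(T) = p + (x₀−p)·cosh(ωT) + (ẋ₀/ω)·sinh(ωT) ⇒ p·(1 − cosh) = x(T) − x₀·cosh − (ẋ₀/ω)·sinh
numerator   = 0.0946 − (0.1145)·1.672434 − (0.1811/2.9490)·1.340535 = -0.179217
denominator = 1 − 1.672434 = -0.672434
p = -0.179217 / -0.672434 = 0.2665

p = 0.2665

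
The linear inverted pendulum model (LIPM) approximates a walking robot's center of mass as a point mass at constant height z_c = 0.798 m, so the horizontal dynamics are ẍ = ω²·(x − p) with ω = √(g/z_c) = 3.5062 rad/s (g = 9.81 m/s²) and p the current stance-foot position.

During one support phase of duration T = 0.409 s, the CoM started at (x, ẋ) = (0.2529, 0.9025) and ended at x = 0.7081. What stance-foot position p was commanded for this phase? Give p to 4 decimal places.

ωT = 3.5062·0.409 = 1.434036; cosh(ωT) = 2.216971, sinh(ωT) = 1.978626
x(T) = p + (x₀−p)·cosh(ωT) + (ẋ₀/ω)·sinh(ωT) ⇒ p·(1 − cosh) = x(T) − x₀·cosh − (ẋ₀/ω)·sinh
numerator   = 0.7081 − (0.2529)·2.216971 − (0.9025/3.5062)·1.978626 = -0.361873
denominator = 1 − 2.216971 = -1.216971
p = -0.361873 / -1.216971 = 0.2974

p = 0.2974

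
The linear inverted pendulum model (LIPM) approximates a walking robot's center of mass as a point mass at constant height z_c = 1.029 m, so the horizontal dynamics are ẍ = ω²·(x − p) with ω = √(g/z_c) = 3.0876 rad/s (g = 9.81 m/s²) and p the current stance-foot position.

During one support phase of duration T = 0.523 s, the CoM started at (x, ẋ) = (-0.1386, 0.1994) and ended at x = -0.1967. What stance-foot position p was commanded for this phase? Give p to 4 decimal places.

ωT = 3.0876·0.523 = 1.614815; cosh(ωT) = 2.612942, sinh(ωT) = 2.414015
x(T) = p + (x₀−p)·cosh(ωT) + (ẋ₀/ω)·sinh(ωT) ⇒ p·(1 − cosh) = x(T) − x₀·cosh − (ẋ₀/ω)·sinh
numerator   = -0.1967 − (-0.1386)·2.612942 − (0.1994/3.0876)·2.414015 = 0.009555
denominator = 1 − 2.612942 = -1.612942
p = 0.009555 / -1.612942 = -0.0059

p = -0.0059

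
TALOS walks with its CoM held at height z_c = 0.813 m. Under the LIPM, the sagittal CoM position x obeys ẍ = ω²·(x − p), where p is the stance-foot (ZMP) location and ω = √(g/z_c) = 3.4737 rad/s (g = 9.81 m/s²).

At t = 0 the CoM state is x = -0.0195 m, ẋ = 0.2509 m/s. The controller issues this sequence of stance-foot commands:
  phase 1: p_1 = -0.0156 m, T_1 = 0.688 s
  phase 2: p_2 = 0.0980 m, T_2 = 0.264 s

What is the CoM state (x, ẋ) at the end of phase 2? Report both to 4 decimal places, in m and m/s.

x = 0.8645, ẋ = 2.8302

phase 1: p=-0.0156, T=0.688, ωT=2.389906, cosh=5.502051, sinh=5.410413; start (x,ẋ)=(-0.019500, 0.250900) → end (x,ẋ)=(0.353728, 1.307167)
phase 2: p=0.0980, T=0.264, ωT=0.917057, cosh=1.450805, sinh=1.051111; start (x,ẋ)=(0.353728, 1.307167) → end (x,ẋ)=(0.864548, 2.830169)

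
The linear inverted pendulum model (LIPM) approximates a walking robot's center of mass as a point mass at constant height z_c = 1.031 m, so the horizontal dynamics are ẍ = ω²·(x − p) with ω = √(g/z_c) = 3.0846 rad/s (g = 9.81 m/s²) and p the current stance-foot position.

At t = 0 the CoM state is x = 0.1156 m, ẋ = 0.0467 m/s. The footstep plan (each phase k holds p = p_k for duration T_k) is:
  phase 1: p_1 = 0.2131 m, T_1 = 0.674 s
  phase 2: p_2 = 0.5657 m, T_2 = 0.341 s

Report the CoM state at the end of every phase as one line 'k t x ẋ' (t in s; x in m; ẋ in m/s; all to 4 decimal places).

phase 1: p=0.2131, T=0.674, ωT=2.079020, cosh=4.060842, sinh=3.935789; start (x,ẋ)=(0.115600, 0.046700) → end (x,ẋ)=(-0.123245, -0.994041)
phase 2: p=0.5657, T=0.341, ωT=1.051849, cosh=1.606115, sinh=1.256824; start (x,ẋ)=(-0.123245, -0.994041) → end (x,ẋ)=(-0.945849, -4.267447)

1 0.6740 -0.1232 -0.9940
2 1.0150 -0.9458 -4.2674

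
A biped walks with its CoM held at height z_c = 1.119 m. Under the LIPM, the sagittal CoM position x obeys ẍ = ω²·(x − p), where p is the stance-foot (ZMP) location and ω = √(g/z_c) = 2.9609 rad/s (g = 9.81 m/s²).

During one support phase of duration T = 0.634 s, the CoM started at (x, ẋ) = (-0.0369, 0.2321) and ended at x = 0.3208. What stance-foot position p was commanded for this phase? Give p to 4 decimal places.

p = -0.0828

ωT = 2.9609·0.634 = 1.877211; cosh(ωT) = 3.344133, sinh(ωT) = 3.191117
x(T) = p + (x₀−p)·cosh(ωT) + (ẋ₀/ω)·sinh(ωT) ⇒ p·(1 − cosh) = x(T) − x₀·cosh − (ẋ₀/ω)·sinh
numerator   = 0.3208 − (-0.0369)·3.344133 − (0.2321/2.9609)·3.191117 = 0.194052
denominator = 1 − 3.344133 = -2.344133
p = 0.194052 / -2.344133 = -0.0828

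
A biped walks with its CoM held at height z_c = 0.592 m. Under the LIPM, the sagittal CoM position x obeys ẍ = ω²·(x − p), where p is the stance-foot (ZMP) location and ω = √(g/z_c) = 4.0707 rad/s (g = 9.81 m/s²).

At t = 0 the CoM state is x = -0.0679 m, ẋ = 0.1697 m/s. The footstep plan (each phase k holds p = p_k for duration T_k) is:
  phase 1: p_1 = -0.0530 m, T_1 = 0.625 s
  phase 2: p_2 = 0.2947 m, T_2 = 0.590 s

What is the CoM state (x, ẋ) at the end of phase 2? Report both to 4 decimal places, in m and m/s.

x = 0.2423, ẋ = -0.0836

phase 1: p=-0.0530, T=0.625, ωT=2.544188, cosh=6.405708, sinh=6.327171; start (x,ẋ)=(-0.067900, 0.169700) → end (x,ẋ)=(0.115323, 0.703284)
phase 2: p=0.2947, T=0.590, ωT=2.401713, cosh=5.566319, sinh=5.475756; start (x,ẋ)=(0.115323, 0.703284) → end (x,ẋ)=(0.242263, -0.083638)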